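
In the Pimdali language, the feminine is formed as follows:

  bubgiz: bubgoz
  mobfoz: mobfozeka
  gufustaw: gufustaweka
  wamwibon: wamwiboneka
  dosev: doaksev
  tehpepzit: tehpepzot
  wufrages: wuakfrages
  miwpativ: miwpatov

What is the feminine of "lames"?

laakmes

miwpativ and dosev both end in -v yet inflect differently (miwpatov, doaksev), so the final letter is not what conditions the rule; the last vowel is.
"lames" has last vowel 'e'. The stems whose last vowel is 'e' (dosev → doaksev, wufrages → wuakfrages) insert -ak- after the first vowel.
The other patterns: stems whose last vowel is 'i' change the last vowel to 'o'; stems whose last vowel is 'a' or 'o' add -eka.
So lames → laakmes.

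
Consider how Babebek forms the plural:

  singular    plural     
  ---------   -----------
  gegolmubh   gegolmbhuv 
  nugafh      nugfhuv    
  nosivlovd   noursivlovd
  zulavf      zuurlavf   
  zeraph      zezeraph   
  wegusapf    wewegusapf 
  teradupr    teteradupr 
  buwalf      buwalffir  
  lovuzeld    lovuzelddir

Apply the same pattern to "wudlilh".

wudlilhhir

gegolmubh and zeraph both end in -h yet inflect differently (gegolmbhuv, zezeraph), so the final letter is not what conditions the rule; the second-to-last letter is.
"wudlilh" has second-to-last letter 'l'. The stems whose second-to-last letter is 'l' (buwalf → buwalffir, lovuzeld → lovuzelddir) double the final consonant and add -ir.
The other patterns: stems whose second-to-last letter is 'b' or 'f' delete the last vowel and add -uv; stems whose second-to-last letter is 'v' insert -ur- after the first vowel; stems whose second-to-last letter is 'p' repeat the first consonant+vowel as a prefix.
So wudlilh → wudlilhhir.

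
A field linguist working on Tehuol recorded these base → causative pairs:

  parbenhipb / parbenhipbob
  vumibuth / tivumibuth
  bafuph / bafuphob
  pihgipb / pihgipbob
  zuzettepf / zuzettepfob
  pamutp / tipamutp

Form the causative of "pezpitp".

tipezpitp

"pezpitp" has second-to-last letter 't'. The stems whose second-to-last letter is 't' (vumibuth → tivumibuth, pamutp → tipamutp) add the prefix ti-.
The other pattern: stems whose second-to-last letter is 'p' add -ob.
So pezpitp → tipezpitp.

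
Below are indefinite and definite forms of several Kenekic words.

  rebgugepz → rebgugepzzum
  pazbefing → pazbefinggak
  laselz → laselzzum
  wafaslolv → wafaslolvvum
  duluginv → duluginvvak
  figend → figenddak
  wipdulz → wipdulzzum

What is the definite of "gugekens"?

gugekenssak

duluginv and wafaslolv both end in -v yet inflect differently (duluginvvak, wafaslolvvum), so the final letter is not what conditions the rule; the second-to-last letter is.
"gugekens" has second-to-last letter 'n'. The stems whose second-to-last letter is 'n' (duluginv → duluginvvak, pazbefing → pazbefinggak, figend → figenddak) double the final consonant and add -ak.
So gugekens → gugekenssak.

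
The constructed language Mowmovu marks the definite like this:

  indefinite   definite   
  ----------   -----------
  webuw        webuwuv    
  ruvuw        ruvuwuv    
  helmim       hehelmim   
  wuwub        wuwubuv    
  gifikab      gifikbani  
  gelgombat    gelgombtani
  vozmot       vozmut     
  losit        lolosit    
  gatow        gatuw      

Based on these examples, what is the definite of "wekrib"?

gelgombat and losit both end in -t yet inflect differently (gelgombtani, lolosit), so the final letter is not what conditions the rule; the last vowel is.
"wekrib" has last vowel 'i'. The stems whose last vowel is 'i' (losit → lolosit, helmim → hehelmim) repeat the first consonant+vowel as a prefix.
So wekrib → wewekrib.

wewekrib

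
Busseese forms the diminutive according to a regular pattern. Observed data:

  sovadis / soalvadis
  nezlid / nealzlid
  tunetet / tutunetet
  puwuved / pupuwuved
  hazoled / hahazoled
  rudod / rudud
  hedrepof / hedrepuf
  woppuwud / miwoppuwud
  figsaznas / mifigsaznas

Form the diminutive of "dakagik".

daalkagik

nezlid and puwuved both end in -d yet inflect differently (nealzlid, pupuwuved), so the final letter is not what conditions the rule; the last vowel is.
"dakagik" has last vowel 'i'. The stems whose last vowel is 'i' (sovadis → soalvadis, nezlid → nealzlid) insert -al- after the first vowel.
The other patterns: stems whose last vowel is 'e' repeat the first consonant+vowel as a prefix; stems whose last vowel is 'o' change the last vowel to 'u'; stems whose last vowel is 'a' or 'u' add the prefix mi-.
So dakagik → daalkagik.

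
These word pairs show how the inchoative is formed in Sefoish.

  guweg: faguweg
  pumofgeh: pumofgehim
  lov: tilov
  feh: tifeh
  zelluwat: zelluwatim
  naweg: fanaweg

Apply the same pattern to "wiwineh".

feh and pumofgeh both end in -h yet inflect differently (tifeh, pumofgehim), so the final letter is not what conditions the rule; the number of vowels is.
"wiwineh" has 3 vowels. The stems with 3 vowels (zelluwat → zelluwatim, pumofgeh → pumofgehim) add -im.
So wiwineh → wiwinehim.

wiwinehim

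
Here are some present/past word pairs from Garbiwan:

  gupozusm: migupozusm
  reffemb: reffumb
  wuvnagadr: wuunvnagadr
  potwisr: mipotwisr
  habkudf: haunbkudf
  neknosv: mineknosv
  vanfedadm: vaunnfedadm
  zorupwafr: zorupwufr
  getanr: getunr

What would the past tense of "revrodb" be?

reunvrodb

"revrodb" has second-to-last letter 'd'. The stems whose second-to-last letter is 'd' (vanfedadm → vaunnfedadm, wuvnagadr → wuunvnagadr, habkudf → haunbkudf) insert -un- after the first vowel.
The other patterns: stems whose second-to-last letter is 's' add the prefix mi-; stems whose second-to-last letter is 'f', 'm' or 'n' change the last vowel to 'u'.
So revrodb → reunvrodb.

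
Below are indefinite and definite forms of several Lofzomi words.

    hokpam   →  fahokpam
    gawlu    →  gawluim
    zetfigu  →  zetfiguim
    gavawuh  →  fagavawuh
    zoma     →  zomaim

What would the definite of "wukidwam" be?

fawukidwam

zetfigu and gavawuh both have last vowel 'u' yet inflect differently (zetfiguim, fagavawuh), so the last vowel is not what conditions the rule; whether the stem ends in a vowel or a consonant is.
"wukidwam" ends in a consonant. The stems ending in a consonant (gavawuh → fagavawuh, hokpam → fahokpam) add the prefix fa-.
The other pattern: stems ending in a vowel add -im.
So wukidwam → fawukidwam.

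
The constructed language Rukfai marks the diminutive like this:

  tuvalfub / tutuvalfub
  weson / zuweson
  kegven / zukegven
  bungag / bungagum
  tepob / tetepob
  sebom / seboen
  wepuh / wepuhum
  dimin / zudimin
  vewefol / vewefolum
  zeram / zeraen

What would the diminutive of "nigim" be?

"nigim" ends in -m. The stems ending in -m (zeram → zeraen, sebom → seboen) drop the final letter and add -en.
So nigim → nigien.

nigien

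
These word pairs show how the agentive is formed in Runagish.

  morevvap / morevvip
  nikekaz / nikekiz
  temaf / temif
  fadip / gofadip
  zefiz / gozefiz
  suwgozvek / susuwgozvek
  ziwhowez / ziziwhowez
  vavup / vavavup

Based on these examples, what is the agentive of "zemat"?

morevvap and fadip both end in -p yet inflect differently (morevvip, gofadip), so the final letter is not what conditions the rule; the last vowel is.
"zemat" has last vowel 'a'. The stems whose last vowel is 'a' (morevvap → morevvip, nikekaz → nikekiz, temaf → temif) change the last vowel to 'i'.
The other patterns: stems whose last vowel is 'i' add the prefix go-; stems whose last vowel is 'e' or 'u' repeat the first consonant+vowel as a prefix.
So zemat → zemit.

zemit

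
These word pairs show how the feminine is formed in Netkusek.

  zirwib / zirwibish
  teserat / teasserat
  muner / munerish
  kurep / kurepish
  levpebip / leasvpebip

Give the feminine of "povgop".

levpebip and kurep both end in -p yet inflect differently (leasvpebip, kurepish), so the final letter is not what conditions the rule; the number of vowels is.
"povgop" has 2 vowels. The stems with 2 vowels (muner → munerish, zirwib → zirwibish, kurep → kurepish) add -ish.
The other pattern: stems with 3 vowels insert -as- after the first vowel.
So povgop → povgopish.

povgopish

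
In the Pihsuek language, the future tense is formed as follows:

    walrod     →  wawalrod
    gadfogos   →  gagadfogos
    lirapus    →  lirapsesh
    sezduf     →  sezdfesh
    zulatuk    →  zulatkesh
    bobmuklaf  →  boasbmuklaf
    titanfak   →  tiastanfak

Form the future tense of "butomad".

gadfogos and lirapus both end in -s yet inflect differently (gagadfogos, lirapsesh), so the final letter is not what conditions the rule; the last vowel is.
"butomad" has last vowel 'a'. The stems whose last vowel is 'a' (bobmuklaf → boasbmuklaf, titanfak → tiastanfak) insert -as- after the first vowel.
The other patterns: stems whose last vowel is 'o' repeat the first consonant+vowel as a prefix; stems whose last vowel is 'u' delete the last vowel and add -esh.
So butomad → buastomad.

buastomad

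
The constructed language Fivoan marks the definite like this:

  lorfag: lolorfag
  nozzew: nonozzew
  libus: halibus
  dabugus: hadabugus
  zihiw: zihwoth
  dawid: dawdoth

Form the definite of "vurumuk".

"vurumuk" has last vowel 'u'. The stems whose last vowel is 'u' (libus → halibus, dabugus → hadabugus) add the prefix ha-.
So vurumuk → havurumuk.

havurumuk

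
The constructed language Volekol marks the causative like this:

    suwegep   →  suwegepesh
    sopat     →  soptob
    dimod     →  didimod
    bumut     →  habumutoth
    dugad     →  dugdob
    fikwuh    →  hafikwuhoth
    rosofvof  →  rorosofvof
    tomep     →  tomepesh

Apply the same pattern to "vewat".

vewtob

sopat and bumut both end in -t yet inflect differently (soptob, habumutoth), so the final letter is not what conditions the rule; the last vowel is.
"vewat" has last vowel 'a'. The stems whose last vowel is 'a' (sopat → soptob, dugad → dugdob) delete the last vowel and add -ob.
So vewat → vewtob.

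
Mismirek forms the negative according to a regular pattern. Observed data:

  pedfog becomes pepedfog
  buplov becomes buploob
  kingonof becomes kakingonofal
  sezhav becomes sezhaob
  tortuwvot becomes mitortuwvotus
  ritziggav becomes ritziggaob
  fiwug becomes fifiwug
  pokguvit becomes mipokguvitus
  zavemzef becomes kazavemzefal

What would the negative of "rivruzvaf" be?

"rivruzvaf" ends in -f. The stems ending in -f (zavemzef → kazavemzefal, kingonof → kakingonofal) add ka- … -al around the stem.
So rivruzvaf → karivruzvafal.

karivruzvafal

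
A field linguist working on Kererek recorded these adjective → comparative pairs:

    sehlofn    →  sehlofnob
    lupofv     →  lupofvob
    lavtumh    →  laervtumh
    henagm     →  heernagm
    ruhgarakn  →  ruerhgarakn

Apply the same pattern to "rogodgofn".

sehlofn and ruhgarakn both end in -n yet inflect differently (sehlofnob, ruerhgarakn), so the final letter is not what conditions the rule; the second-to-last letter is.
"rogodgofn" has second-to-last letter 'f'. The stems whose second-to-last letter is 'f' (sehlofn → sehlofnob, lupofv → lupofvob) add -ob.
So rogodgofn → rogodgofnob.

rogodgofnob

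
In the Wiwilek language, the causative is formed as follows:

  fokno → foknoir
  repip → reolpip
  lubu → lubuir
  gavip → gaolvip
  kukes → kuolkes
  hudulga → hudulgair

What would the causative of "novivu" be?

novivuir

kukes and lubu both have 2 vowels yet inflect differently (kuolkes, lubuir), so the number of vowels is not what conditions the rule; whether the stem ends in a vowel or a consonant is.
"novivu" ends in a vowel. The stems ending in a vowel (hudulga → hudulgair, lubu → lubuir, fokno → foknoir) add -ir.
The other pattern: stems ending in a consonant insert -ol- after the first vowel.
So novivu → novivuir.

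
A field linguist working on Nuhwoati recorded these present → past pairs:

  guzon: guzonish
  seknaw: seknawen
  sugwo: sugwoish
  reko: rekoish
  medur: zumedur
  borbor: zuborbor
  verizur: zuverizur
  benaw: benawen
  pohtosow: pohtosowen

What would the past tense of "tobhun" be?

tobhunish

"tobhun" ends in -n. The one such stem in the data (guzon → guzonish) adds -ish, so the same rule applies.
The other patterns: stems ending in -r add the prefix zu-; stems ending in -w add -en.
So tobhun → tobhunish.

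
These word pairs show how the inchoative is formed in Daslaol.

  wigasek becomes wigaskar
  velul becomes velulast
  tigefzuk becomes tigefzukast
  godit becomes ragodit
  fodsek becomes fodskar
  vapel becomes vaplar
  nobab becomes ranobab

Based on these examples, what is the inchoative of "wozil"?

"wozil" has last vowel 'i'. The one such stem in the data (godit → ragodit) adds the prefix ra-, so the same rule applies.
The other patterns: stems whose last vowel is 'u' add -ast; stems whose last vowel is 'e' delete the last vowel and add -ar.
So wozil → rawozil.

rawozil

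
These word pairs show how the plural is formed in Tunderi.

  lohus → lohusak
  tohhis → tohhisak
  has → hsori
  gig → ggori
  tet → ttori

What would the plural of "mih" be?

mhori

lohus and has both end in -s yet inflect differently (lohusak, hsori), so the final letter is not what conditions the rule; the number of vowels is.
"mih" has 1 vowel. The stems with 1 vowel (has → hsori, gig → ggori, tet → ttori) delete the last vowel and add -ori.
The other pattern: stems with 2 vowels add -ak.
So mih → mhori.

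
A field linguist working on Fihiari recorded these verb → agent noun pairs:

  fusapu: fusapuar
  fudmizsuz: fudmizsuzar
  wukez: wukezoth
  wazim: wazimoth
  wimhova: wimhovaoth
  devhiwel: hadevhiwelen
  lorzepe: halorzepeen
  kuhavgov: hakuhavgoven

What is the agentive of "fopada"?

fopadaar

"fopada" begins with f-. The stems beginning with f- (fusapu → fusapuar, fudmizsuz → fudmizsuzar) add -ar.
So fopada → fopadaar.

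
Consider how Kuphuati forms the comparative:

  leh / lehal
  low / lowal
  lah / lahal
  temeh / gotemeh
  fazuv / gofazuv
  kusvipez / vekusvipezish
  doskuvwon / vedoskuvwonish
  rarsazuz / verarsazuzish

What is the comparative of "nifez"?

gonifez

leh and temeh both end in -h yet inflect differently (lehal, gotemeh), so the final letter is not what conditions the rule; the number of vowels is.
"nifez" has 2 vowels. The stems with 2 vowels (temeh → gotemeh, fazuv → gofazuv) add the prefix go-.
The other patterns: stems with 1 vowel add -al; stems with 3 vowels add ve- … -ish around the stem.
So nifez → gonifez.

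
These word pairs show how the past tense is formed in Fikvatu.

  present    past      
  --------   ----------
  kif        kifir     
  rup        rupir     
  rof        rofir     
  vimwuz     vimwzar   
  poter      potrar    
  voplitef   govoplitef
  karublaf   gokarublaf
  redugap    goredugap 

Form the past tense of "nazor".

nazrar

"nazor" has 2 vowels. The stems with 2 vowels (vimwuz → vimwzar, poter → potrar) delete the last vowel and add -ar.
The other patterns: stems with 1 vowel add -ir; stems with 3 vowels add the prefix go-.
So nazor → nazrar.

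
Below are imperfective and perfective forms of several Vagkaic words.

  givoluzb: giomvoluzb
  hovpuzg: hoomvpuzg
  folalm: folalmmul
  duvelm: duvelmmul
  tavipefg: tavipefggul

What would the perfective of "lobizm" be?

loombizm

"lobizm" has second-to-last letter 'z'. The stems whose second-to-last letter is 'z' (givoluzb → giomvoluzb, hovpuzg → hoomvpuzg) insert -om- after the first vowel.
So lobizm → loombizm.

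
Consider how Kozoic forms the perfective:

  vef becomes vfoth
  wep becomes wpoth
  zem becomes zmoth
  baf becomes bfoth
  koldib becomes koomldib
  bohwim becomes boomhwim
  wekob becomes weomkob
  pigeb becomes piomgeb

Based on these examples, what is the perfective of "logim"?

zem and bohwim both end in -m yet inflect differently (zmoth, boomhwim), so the final letter is not what conditions the rule; the number of vowels is.
"logim" has 2 vowels. The stems with 2 vowels (koldib → koomldib, bohwim → boomhwim, wekob → weomkob) insert -om- after the first vowel.
So logim → loomgim.

loomgim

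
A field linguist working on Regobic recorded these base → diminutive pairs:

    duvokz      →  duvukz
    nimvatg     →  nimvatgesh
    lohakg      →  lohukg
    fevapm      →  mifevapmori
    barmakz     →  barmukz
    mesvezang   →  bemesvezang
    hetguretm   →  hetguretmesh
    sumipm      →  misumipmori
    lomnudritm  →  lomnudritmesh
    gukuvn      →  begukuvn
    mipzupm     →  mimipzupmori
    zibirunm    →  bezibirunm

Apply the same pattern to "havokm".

havukm

"havokm" has second-to-last letter 'k'. The stems whose second-to-last letter is 'k' (lohakg → lohukg, duvokz → duvukz, barmakz → barmukz) change the last vowel to 'u'.
So havokm → havukm.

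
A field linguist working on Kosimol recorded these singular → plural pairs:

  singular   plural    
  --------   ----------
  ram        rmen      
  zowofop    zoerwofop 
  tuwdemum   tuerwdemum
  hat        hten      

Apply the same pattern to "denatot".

tuwdemum and ram both end in -m yet inflect differently (tuerwdemum, rmen), so the final letter is not what conditions the rule; the number of vowels is.
"denatot" has 3 vowels. The stems with 3 vowels (zowofop → zoerwofop, tuwdemum → tuerwdemum) insert -er- after the first vowel.
The other pattern: stems with 1 vowel delete the last vowel and add -en.
So denatot → deernatot.

deernatot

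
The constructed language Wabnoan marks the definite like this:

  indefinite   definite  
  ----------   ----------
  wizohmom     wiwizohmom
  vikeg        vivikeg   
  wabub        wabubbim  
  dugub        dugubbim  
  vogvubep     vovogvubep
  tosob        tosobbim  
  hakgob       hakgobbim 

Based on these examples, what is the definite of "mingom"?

"mingom" ends in -m. The one such stem in the data (wizohmom → wiwizohmom) repeats the first consonant+vowel as a prefix (as do vikeg, vogvubep), so the same rule applies.
So mingom → mimingom.

mimingom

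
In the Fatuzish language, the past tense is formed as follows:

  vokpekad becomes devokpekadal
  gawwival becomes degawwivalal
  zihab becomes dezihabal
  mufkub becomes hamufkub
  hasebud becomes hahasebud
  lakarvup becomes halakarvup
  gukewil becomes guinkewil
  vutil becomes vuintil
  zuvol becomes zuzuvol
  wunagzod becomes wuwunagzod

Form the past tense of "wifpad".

zihab and mufkub both end in -b yet inflect differently (dezihabal, hamufkub), so the final letter is not what conditions the rule; the last vowel is.
"wifpad" has last vowel 'a'. The stems whose last vowel is 'a' (vokpekad → devokpekadal, gawwival → degawwivalal, zihab → dezihabal) add de- … -al around the stem.
So wifpad → dewifpadal.

dewifpadal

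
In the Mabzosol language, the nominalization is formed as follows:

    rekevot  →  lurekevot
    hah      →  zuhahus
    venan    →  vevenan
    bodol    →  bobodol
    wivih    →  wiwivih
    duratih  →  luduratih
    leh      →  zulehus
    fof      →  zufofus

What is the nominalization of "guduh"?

"guduh" has 2 vowels. The stems with 2 vowels (bodol → bobodol, wivih → wiwivih, venan → vevenan) repeat the first consonant+vowel as a prefix.
So guduh → guguduh.

guguduh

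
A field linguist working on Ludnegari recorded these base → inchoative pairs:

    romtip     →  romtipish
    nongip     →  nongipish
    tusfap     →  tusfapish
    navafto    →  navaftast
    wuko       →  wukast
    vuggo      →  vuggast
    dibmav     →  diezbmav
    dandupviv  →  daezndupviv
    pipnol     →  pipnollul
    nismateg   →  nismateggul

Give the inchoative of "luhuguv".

tusfap and dibmav both have last vowel 'a' yet inflect differently (tusfapish, diezbmav), so the last vowel is not what conditions the rule; the final letter is.
"luhuguv" ends in -v. The stems ending in -v (dibmav → diezbmav, dandupviv → daezndupviv) insert -ez- after the first vowel.
The other patterns: stems ending in -p add -ish; stems ending in -o drop the final letter and add -ast; stems ending in -g or -l double the final consonant and add -ul.
So luhuguv → luezhuguv.

luezhuguv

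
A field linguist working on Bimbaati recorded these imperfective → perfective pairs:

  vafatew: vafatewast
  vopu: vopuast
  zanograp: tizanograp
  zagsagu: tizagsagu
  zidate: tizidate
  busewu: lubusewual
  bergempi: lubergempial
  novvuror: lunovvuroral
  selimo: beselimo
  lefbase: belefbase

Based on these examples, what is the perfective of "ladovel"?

vopu and zagsagu both end in -u yet inflect differently (vopuast, tizagsagu), so the final letter is not what conditions the rule; the first letter is.
"ladovel" begins with l-. The one such stem in the data (lefbase → belefbase) adds the prefix be-, so the same rule applies.
The other patterns: stems beginning with v- add -ast; stems beginning with z- add the prefix ti-; stems beginning with b- or n- add lu- … -al around the stem.
So ladovel → beladovel.

beladovel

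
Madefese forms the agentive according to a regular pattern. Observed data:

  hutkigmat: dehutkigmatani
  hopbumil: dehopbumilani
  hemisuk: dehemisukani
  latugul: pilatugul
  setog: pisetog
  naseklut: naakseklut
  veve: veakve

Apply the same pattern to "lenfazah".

pilenfazah

hopbumil and latugul both end in -l yet inflect differently (dehopbumilani, pilatugul), so the final letter is not what conditions the rule; the first letter is.
"lenfazah" begins with l-. The one such stem in the data (latugul → pilatugul) adds the prefix pi-, so the same rule applies.
So lenfazah → pilenfazah.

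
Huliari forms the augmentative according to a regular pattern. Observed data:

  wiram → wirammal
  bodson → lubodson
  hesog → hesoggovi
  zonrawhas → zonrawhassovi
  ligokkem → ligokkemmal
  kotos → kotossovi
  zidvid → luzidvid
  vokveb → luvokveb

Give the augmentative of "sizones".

zonrawhas and wiram both have last vowel 'a' yet inflect differently (zonrawhassovi, wirammal), so the last vowel is not what conditions the rule; the final letter is.
"sizones" ends in -s. The stems ending in -s (zonrawhas → zonrawhassovi, kotos → kotossovi) double the final consonant and add -ovi.
The other patterns: stems ending in -m double the final consonant and add -al; stems ending in -b, -d or -n add the prefix lu-.
So sizones → sizonessovi.

sizonessovi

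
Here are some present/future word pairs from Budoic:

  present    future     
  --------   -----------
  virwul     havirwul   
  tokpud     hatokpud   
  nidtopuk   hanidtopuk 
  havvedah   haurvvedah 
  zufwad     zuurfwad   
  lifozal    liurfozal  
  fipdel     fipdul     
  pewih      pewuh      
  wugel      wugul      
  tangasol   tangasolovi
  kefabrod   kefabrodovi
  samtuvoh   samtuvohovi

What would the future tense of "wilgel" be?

wilgul

tokpud and zufwad both end in -d yet inflect differently (hatokpud, zuurfwad), so the final letter is not what conditions the rule; the last vowel is.
"wilgel" has last vowel 'e'. The stems whose last vowel is 'e' (fipdel → fipdul, wugel → wugul) change the last vowel to 'u'.
The other patterns: stems whose last vowel is 'u' add the prefix ha-; stems whose last vowel is 'a' insert -ur- after the first vowel; stems whose last vowel is 'o' add -ovi.
So wilgel → wilgul.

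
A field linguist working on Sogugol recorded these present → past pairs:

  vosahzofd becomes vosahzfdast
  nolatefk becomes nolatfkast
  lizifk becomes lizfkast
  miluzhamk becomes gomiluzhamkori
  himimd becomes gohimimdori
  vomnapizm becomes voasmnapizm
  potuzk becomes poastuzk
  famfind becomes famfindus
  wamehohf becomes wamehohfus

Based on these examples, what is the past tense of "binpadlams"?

gobinpadlamsori

nolatefk and miluzhamk both end in -k yet inflect differently (nolatfkast, gomiluzhamkori), so the final letter is not what conditions the rule; the second-to-last letter is.
"binpadlams" has second-to-last letter 'm'. The stems whose second-to-last letter is 'm' (miluzhamk → gomiluzhamkori, himimd → gohimimdori) add go- … -ori around the stem.
So binpadlams → gobinpadlamsori.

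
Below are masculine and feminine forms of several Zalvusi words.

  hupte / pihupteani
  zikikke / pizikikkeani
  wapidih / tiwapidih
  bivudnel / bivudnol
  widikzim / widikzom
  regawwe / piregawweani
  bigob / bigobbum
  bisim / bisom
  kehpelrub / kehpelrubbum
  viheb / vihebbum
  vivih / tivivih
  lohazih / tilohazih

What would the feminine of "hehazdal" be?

hehazdol

"hehazdal" ends in -l. The one such stem in the data (bivudnel → bivudnol) changes the last vowel to 'o' (as do widikzim, bisim), so the same rule applies.
The other patterns: stems ending in -h add the prefix ti-; stems ending in -b double the final consonant and add -um; stems ending in -e add pi- … -ani around the stem.
So hehazdal → hehazdol.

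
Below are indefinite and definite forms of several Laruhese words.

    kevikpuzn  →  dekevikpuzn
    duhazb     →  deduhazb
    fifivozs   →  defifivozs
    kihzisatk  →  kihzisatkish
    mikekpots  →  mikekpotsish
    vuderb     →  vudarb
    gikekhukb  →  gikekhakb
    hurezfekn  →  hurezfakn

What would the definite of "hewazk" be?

"hewazk" has second-to-last letter 'z'. The stems whose second-to-last letter is 'z' (kevikpuzn → dekevikpuzn, duhazb → deduhazb, fifivozs → defifivozs) add the prefix de-.
So hewazk → dehewazk.

dehewazk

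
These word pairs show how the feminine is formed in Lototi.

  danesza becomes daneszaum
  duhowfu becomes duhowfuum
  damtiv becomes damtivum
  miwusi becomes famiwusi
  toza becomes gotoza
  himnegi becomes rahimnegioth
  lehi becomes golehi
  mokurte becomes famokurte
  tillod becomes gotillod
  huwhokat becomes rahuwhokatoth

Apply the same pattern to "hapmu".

rahapmuoth

"hapmu" begins with h-. The stems beginning with h- (huwhokat → rahuwhokatoth, himnegi → rahimnegioth) add ra- … -oth around the stem.
The other patterns: stems beginning with l- or t- add the prefix go-; stems beginning with d- add -um; stems beginning with m- add the prefix fa-.
So hapmu → rahapmuoth.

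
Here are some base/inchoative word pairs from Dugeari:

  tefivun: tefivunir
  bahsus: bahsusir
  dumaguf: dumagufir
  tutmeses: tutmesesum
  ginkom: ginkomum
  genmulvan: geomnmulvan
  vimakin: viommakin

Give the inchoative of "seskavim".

bahsus and tutmeses both end in -s yet inflect differently (bahsusir, tutmesesum), so the final letter is not what conditions the rule; the last vowel is.
"seskavim" has last vowel 'i'. The one such stem in the data (vimakin → viommakin) inserts -om- after the first vowel (as does genmulvan), so the same rule applies.
The other patterns: stems whose last vowel is 'u' add -ir; stems whose last vowel is 'e' or 'o' add -um.
So seskavim → seomskavim.

seomskavim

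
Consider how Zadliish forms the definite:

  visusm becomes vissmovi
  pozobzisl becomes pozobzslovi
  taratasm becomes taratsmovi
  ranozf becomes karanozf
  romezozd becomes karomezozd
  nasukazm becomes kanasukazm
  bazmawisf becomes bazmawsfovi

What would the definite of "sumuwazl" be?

kasumuwazl

nasukazm and visusm both end in -m yet inflect differently (kanasukazm, vissmovi), so the final letter is not what conditions the rule; the second-to-last letter is.
"sumuwazl" has second-to-last letter 'z'. The stems whose second-to-last letter is 'z' (ranozf → karanozf, romezozd → karomezozd, nasukazm → kanasukazm) add the prefix ka-.
The other pattern: stems whose second-to-last letter is 's' delete the last vowel and add -ovi.
So sumuwazl → kasumuwazl.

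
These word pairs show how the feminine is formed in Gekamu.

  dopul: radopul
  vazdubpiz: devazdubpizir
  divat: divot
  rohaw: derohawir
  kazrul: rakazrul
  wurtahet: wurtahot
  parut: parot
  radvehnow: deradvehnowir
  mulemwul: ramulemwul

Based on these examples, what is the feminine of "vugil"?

kazrul and parut both have last vowel 'u' yet inflect differently (rakazrul, parot), so the last vowel is not what conditions the rule; the final letter is.
"vugil" ends in -l. The stems ending in -l (kazrul → rakazrul, dopul → radopul, mulemwul → ramulemwul) add the prefix ra-.
So vugil → ravugil.

ravugil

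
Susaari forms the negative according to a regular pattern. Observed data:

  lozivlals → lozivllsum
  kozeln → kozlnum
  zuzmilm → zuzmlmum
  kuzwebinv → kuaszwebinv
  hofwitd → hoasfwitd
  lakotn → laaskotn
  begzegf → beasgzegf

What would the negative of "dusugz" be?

kozeln and lakotn both end in -n yet inflect differently (kozlnum, laaskotn), so the final letter is not what conditions the rule; the second-to-last letter is.
"dusugz" has second-to-last letter 'g'. The one such stem in the data (begzegf → beasgzegf) inserts -as- after the first vowel (as do lakotn, kuzwebinv), so the same rule applies.
So dusugz → duassugz.

duassugz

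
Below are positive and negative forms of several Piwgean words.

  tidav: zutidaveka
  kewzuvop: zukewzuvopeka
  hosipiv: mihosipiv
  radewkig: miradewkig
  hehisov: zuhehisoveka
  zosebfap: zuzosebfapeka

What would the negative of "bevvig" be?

"bevvig" has last vowel 'i'. The stems whose last vowel is 'i' (radewkig → miradewkig, hosipiv → mihosipiv) add the prefix mi-.
So bevvig → mibevvig.

mibevvig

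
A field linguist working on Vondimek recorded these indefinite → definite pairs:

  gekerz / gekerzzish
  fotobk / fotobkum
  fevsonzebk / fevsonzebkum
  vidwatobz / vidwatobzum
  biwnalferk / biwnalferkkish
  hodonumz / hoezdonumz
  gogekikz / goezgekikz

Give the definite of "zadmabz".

zadmabzum

"zadmabz" has second-to-last letter 'b'. The stems whose second-to-last letter is 'b' (fotobk → fotobkum, vidwatobz → vidwatobzum, fevsonzebk → fevsonzebkum) add -um.
So zadmabz → zadmabzum.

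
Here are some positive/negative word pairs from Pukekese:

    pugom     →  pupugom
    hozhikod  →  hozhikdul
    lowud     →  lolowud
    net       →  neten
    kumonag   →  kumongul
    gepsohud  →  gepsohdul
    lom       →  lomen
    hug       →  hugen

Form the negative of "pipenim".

lom and pugom both end in -m yet inflect differently (lomen, pupugom), so the final letter is not what conditions the rule; the number of vowels is.
"pipenim" has 3 vowels. The stems with 3 vowels (kumonag → kumongul, gepsohud → gepsohdul, hozhikod → hozhikdul) delete the last vowel and add -ul.
So pipenim → pipenmul.

pipenmul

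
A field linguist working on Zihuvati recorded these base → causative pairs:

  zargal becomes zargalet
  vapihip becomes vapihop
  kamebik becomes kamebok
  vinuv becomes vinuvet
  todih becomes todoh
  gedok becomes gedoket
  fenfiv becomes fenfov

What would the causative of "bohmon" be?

kamebik and gedok both end in -k yet inflect differently (kamebok, gedoket), so the final letter is not what conditions the rule; the last vowel is.
"bohmon" has last vowel 'o'. The one such stem in the data (gedok → gedoket) adds -et, so the same rule applies.
So bohmon → bohmonet.

bohmonet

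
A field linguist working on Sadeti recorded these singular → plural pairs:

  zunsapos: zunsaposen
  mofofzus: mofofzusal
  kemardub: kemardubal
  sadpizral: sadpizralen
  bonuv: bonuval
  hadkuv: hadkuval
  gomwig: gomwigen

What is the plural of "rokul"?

mofofzus and zunsapos both end in -s yet inflect differently (mofofzusal, zunsaposen), so the final letter is not what conditions the rule; the last vowel is.
"rokul" has last vowel 'u'. The stems whose last vowel is 'u' (mofofzus → mofofzusal, bonuv → bonuval, kemardub → kemardubal) add -al.
So rokul → rokulal.

rokulal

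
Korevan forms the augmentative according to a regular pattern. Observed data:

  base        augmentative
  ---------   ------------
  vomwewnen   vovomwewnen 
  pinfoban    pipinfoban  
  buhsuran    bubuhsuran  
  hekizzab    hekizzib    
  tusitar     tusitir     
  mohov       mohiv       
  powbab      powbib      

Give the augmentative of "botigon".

bobotigon

pinfoban and hekizzab both have last vowel 'a' yet inflect differently (pipinfoban, hekizzib), so the last vowel is not what conditions the rule; the final letter is.
"botigon" ends in -n. The stems ending in -n (vomwewnen → vovomwewnen, pinfoban → pipinfoban, buhsuran → bubuhsuran) repeat the first consonant+vowel as a prefix.
So botigon → bobotigon.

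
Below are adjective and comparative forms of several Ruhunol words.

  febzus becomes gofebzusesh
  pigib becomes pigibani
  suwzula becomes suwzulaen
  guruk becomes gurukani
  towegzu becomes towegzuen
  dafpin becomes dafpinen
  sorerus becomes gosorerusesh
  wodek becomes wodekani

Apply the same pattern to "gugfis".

febzus and guruk both have last vowel 'u' yet inflect differently (gofebzusesh, gurukani), so the last vowel is not what conditions the rule; the final letter is.
"gugfis" ends in -s. The stems ending in -s (febzus → gofebzusesh, sorerus → gosorerusesh) add go- … -esh around the stem.
The other patterns: stems ending in -b or -k add -ani; stems ending in -a, -n or -u add -en.
So gugfis → gogugfisesh.

gogugfisesh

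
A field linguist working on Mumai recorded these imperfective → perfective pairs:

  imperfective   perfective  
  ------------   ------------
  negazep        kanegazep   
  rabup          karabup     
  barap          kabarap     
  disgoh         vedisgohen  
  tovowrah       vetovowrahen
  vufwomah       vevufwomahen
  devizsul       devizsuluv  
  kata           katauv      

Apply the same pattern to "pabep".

kapabep

barap and tovowrah both have last vowel 'a' yet inflect differently (kabarap, vetovowrahen), so the last vowel is not what conditions the rule; the final letter is.
"pabep" ends in -p. The stems ending in -p (negazep → kanegazep, rabup → karabup, barap → kabarap) add the prefix ka-.
So pabep → kapabep.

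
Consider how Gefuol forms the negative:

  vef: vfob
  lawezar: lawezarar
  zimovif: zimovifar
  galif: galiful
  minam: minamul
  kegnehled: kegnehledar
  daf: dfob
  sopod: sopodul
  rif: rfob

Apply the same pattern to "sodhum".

rif and galif both end in -f yet inflect differently (rfob, galiful), so the final letter is not what conditions the rule; the number of vowels is.
"sodhum" has 2 vowels. The stems with 2 vowels (galif → galiful, minam → minamul, sopod → sopodul) add -ul.
So sodhum → sodhumul.

sodhumul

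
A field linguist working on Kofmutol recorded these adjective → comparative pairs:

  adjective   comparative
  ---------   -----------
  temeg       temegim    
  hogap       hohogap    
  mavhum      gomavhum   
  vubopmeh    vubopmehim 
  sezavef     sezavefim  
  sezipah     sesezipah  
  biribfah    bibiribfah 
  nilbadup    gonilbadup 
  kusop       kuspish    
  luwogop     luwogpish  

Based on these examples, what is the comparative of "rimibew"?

luwogop and hogap both end in -p yet inflect differently (luwogpish, hohogap), so the final letter is not what conditions the rule; the last vowel is.
"rimibew" has last vowel 'e'. The stems whose last vowel is 'e' (temeg → temegim, vubopmeh → vubopmehim, sezavef → sezavefim) add -im.
The other patterns: stems whose last vowel is 'o' delete the last vowel and add -ish; stems whose last vowel is 'a' repeat the first consonant+vowel as a prefix; stems whose last vowel is 'u' add the prefix go-.
So rimibew → rimibewim.

rimibewim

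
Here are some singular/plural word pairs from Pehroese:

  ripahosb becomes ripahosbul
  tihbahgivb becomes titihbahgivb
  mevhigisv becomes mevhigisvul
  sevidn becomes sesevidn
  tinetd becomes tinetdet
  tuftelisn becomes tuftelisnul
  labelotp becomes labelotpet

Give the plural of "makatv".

makatvet

tuftelisn and sevidn both end in -n yet inflect differently (tuftelisnul, sesevidn), so the final letter is not what conditions the rule; the second-to-last letter is.
"makatv" has second-to-last letter 't'. The stems whose second-to-last letter is 't' (tinetd → tinetdet, labelotp → labelotpet) add -et.
So makatv → makatvet.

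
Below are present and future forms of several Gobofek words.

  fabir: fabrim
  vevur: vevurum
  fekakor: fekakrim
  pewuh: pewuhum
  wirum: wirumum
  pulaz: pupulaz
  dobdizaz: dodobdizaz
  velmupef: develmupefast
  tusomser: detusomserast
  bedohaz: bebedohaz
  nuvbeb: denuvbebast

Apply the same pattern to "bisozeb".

debisozebast

fekakor and tusomser both end in -r yet inflect differently (fekakrim, detusomserast), so the final letter is not what conditions the rule; the last vowel is.
"bisozeb" has last vowel 'e'. The stems whose last vowel is 'e' (nuvbeb → denuvbebast, tusomser → detusomserast, velmupef → develmupefast) add de- … -ast around the stem.
The other patterns: stems whose last vowel is 'a' repeat the first consonant+vowel as a prefix; stems whose last vowel is 'i' or 'o' delete the last vowel and add -im; stems whose last vowel is 'u' add -um.
So bisozeb → debisozebast.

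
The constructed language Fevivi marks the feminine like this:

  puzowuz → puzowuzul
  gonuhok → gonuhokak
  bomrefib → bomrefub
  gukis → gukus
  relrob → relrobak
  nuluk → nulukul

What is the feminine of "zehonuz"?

zehonuzul

gonuhok and nuluk both end in -k yet inflect differently (gonuhokak, nulukul), so the final letter is not what conditions the rule; the last vowel is.
"zehonuz" has last vowel 'u'. The stems whose last vowel is 'u' (puzowuz → puzowuzul, nuluk → nulukul) add -ul.
So zehonuz → zehonuzul.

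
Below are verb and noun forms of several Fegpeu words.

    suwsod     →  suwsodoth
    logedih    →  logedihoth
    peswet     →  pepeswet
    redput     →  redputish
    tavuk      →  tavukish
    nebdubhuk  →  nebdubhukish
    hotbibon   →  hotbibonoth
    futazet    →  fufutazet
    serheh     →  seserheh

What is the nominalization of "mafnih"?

futazet and redput both end in -t yet inflect differently (fufutazet, redputish), so the final letter is not what conditions the rule; the last vowel is.
"mafnih" has last vowel 'i'. The one such stem in the data (logedih → logedihoth) adds -oth, so the same rule applies.
The other patterns: stems whose last vowel is 'e' repeat the first consonant+vowel as a prefix; stems whose last vowel is 'u' add -ish.
So mafnih → mafnihoth.

mafnihoth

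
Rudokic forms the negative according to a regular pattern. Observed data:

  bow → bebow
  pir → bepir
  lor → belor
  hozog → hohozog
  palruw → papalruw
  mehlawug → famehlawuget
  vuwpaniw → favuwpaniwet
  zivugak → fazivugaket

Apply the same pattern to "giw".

"giw" has 1 vowel. The stems with 1 vowel (bow → bebow, pir → bepir, lor → belor) add the prefix be-.
The other patterns: stems with 2 vowels repeat the first consonant+vowel as a prefix; stems with 3 vowels add fa- … -et around the stem.
So giw → begiw.

begiw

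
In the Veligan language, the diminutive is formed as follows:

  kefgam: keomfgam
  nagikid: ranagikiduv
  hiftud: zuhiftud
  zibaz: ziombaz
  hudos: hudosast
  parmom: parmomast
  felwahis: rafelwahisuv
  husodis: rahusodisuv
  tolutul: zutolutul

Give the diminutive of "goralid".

"goralid" has last vowel 'i'. The stems whose last vowel is 'i' (felwahis → rafelwahisuv, husodis → rahusodisuv, nagikid → ranagikiduv) add ra- … -uv around the stem.
The other patterns: stems whose last vowel is 'o' add -ast; stems whose last vowel is 'u' add the prefix zu-; stems whose last vowel is 'a' insert -om- after the first vowel.
So goralid → ragoraliduv.

ragoraliduv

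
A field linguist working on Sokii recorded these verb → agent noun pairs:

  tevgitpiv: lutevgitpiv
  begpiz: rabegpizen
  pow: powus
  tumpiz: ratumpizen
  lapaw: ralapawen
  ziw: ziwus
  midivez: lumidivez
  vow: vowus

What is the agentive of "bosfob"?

vow and lapaw both end in -w yet inflect differently (vowus, ralapawen), so the final letter is not what conditions the rule; the number of vowels is.
"bosfob" has 2 vowels. The stems with 2 vowels (lapaw → ralapawen, begpiz → rabegpizen, tumpiz → ratumpizen) add ra- … -en around the stem.
So bosfob → rabosfoben.

rabosfoben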